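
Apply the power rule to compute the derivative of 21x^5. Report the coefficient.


We apply the power rule: d/dx [ax^n] = a*n * x^(n-1)
d/dx [21x^5]
= 21 * 5 * x^(5-1)
= 105x^4
The coefficient is 105

105


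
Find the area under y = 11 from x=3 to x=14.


The area under a constant function y = 11 is a rectangle.
Width = 14 - 3 = 11
Height = 11
Area = width * height
= 11 * 11
= 121

121


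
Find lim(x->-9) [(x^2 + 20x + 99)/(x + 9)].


Direct substitution gives 0/0, so we factor the numerator.
Factor: (x^2 + 20x + 99) = (x + 9)(x + 11)
Cancel the common factor (x + 9):
(x^2 + 20x + 99)/(x + 9) = (x + 11)
Now substitute x = -9:
= (-9) - (-11) = 2

2


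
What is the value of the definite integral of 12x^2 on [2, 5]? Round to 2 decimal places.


Find the antiderivative of 12x^2:
F(x) = 12/3 * x^3
Apply the Fundamental Theorem of Calculus:
F(5) - F(2)
= 12/3 * 5^3 - 12/3 * 2^3
= 12/3 * (125 - 8)
= 12/3 * 117
= 468 = 468.00

468.00


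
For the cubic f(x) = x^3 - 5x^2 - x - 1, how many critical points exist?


Find where f'(x) = 0:
f(x) = x^3 - 5x^2 - x - 1
f'(x) = 3x^2 - 10x - 1
This is a quadratic in x. Use the discriminant to count real roots.
Discriminant = (-10)^2 - 4 * 3 * (-1)
= 100 - (-12)
= 112
Since discriminant > 0, f'(x) = 0 has 2 real solutions.
Number of critical points: 2

2


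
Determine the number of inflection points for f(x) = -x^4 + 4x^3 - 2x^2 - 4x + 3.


Inflection points occur where f''(x) = 0 and concavity changes.
f(x) = -x^4 + 4x^3 - 2x^2 - 4x + 3
f'(x) = -4x^3 + 12x^2 - 4x - 4
f''(x) = -12x^2 + 24x - 4
This is a quadratic in x. Use the discriminant to count real roots.
Discriminant = (24)^2 - 4 * (-12) * (-4)
= 576 - 192
= 384
Since discriminant > 0, f''(x) = 0 has 2 distinct real solutions.
A quadratic with two distinct real roots changes sign at each root, so concavity changes at both.
Number of inflection points: 2

2


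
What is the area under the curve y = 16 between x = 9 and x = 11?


The area under a constant function y = 16 is a rectangle.
Width = 11 - 9 = 2
Height = 16
Area = width * height
= 2 * 16
= 32

32


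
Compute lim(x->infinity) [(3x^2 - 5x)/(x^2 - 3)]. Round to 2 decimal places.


For limits at infinity with equal-degree polynomials,
we compare leading coefficients.
Numerator leading term: 3x^2
Denominator leading term: x^2
Divide both by x^2:
lim = (3 - 5/x) / (1 - 3/x^2)
As x -> infinity, the 1/x and 1/x^2 terms vanish:
= 3/1 = 3 = 3.00

3.00


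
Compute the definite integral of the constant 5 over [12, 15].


The integral of a constant k over [a, b] equals k * (b - a).
integral from 12 to 15 of 5 dx
= 5 * (15 - 12)
= 5 * 3
= 15

15


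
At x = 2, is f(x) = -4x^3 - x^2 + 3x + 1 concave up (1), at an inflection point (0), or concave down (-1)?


Concavity is determined by the sign of f''(x).
f(x) = -4x^3 - x^2 + 3x + 1
f'(x) = -12x^2 - 2x + 3
f''(x) = -24x - 2
f''(2) = -24 * 2 - 2
= -48 - 2
= -50
Since f''(2) < 0, the function is concave down (-1)

-1


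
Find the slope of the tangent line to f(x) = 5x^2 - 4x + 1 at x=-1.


The slope of the tangent line equals f'(x) at the point.
f(x) = 5x^2 - 4x + 1
f'(x) = 10x - 4
At x = -1:
f'(-1) = 10 * (-1) - 4
= -10 - 4
= -14

-14


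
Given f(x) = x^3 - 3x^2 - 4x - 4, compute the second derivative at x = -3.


First derivative:
f'(x) = 3x^2 - 6x - 4
Second derivative:
f''(x) = 6x - 6
Substitute x = -3:
f''(-3) = 6 * (-3) - 6
= -18 - 6
= -24

-24


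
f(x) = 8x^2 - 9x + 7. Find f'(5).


Differentiate term by term using power and sum rules:
f(x) = 8x^2 - 9x + 7
f'(x) = 16x - 9
Substitute x = 5:
f'(5) = 16 * 5 - 9
= 80 - 9
= 71

71


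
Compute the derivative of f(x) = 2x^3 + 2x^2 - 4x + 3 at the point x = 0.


Differentiate f(x) = 2x^3 + 2x^2 - 4x + 3 term by term:
f'(x) = 6x^2 + 4x - 4
Substitute x = 0:
f'(0) = 6 * 0^2 + 4 * 0 - 4
= 0 + 0 - 4
= -4

-4


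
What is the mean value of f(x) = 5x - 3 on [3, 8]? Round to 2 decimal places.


Average value = 1/(b-a) * integral from a to b of f(x) dx
First compute the integral of 5x - 3:
F(x) = (5/2)x^2 - 3x
F(8) = 5/2 * 64 - 3 * 8 = 136
F(3) = 5/2 * 9 - 3 * 3 = 27/2
Integral = 136 - 27/2 = 245/2
Average = (245/2) / (8 - 3) = (245/2) / 5
= 49/2 = 24.50

24.50


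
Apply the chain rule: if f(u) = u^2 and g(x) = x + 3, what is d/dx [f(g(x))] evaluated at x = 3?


Using the chain rule: (f(g(x)))' = f'(g(x)) * g'(x)
First, find g(3):
g(3) = 1 * 3 + 3 = 6
Next, f'(u) = 2u
And g'(x) = 1
So f'(g(3)) * g'(3)
= 2 * 6 * 1
= 12

12


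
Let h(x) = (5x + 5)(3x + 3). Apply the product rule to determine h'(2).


Let u(x) = 5x + 5 and v(x) = 3x + 3
u'(x) = 5
v'(x) = 3
Product rule: h'(x) = u'(x)*v(x) + u(x)*v'(x)
= 5 * (3x + 3) + (5x + 5) * 3
At x = 2:
u(2) = 5 * 2 + 5 = 15
v(2) = 3 * 2 + 3 = 9
h'(2) = 5 * 9 + 15 * 3
= 45 + 45
= 90

90


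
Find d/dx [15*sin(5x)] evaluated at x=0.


Apply the chain rule to differentiate 15*sin(5x):
d/dx [15*sin(5x)]
= 15 * cos(5x) * d/dx(5x)
= 15 * 5 * cos(5x)
= 75 * cos(5x)
Evaluate at x = 0:
= 75 * cos(0)
= 75 * 1
= 75

75


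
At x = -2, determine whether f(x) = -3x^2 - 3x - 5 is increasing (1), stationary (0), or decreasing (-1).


Compute f'(x) to determine behavior:
f'(x) = -6x - 3
f'(-2) = -6 * (-2) - 3
= 12 - 3
= 9
Since f'(-2) > 0, the function is increasing (1)

1


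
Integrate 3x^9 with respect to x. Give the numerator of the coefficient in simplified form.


Apply the power rule for integration:
integral of ax^n dx = a/(n+1) * x^(n+1) + C
integral of 3x^9 dx
= 3/10 * x^10 + C
The coefficient in lowest terms is 3/10, and its numerator is 3

3


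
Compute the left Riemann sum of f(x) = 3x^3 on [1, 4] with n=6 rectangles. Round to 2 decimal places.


Left Riemann sum uses left endpoints of each subinterval.
Interval: [1, 4], n = 6
dx = (4 - 1) / 6 = 1/2
Left endpoints: [1, 3/2, 2, 5/2, 3, 7/2]
f values: [3, 81/8, 24, 375/8, 81, 1029/8]
Sum = dx * (sum of f values)
= 1/2 * 2349/8
= 2349/16 ≈ 146.81

146.81


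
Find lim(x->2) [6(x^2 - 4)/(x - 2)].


Direct substitution gives 0/0, so we factor the numerator.
Factor: 6(x^2 - 4) = 6 * (x - 2)(x + 2)
Cancel the common factor (x - 2):
6(x^2 - 4)/(x - 2) = 6 * (x + 2)
Now substitute x = 2:
= 6 * (2 + 2) = 24

24


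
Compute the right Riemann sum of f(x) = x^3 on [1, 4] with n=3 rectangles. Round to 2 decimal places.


Right Riemann sum uses right endpoints of each subinterval.
Interval: [1, 4], n = 3
dx = (4 - 1) / 3 = 1
Right endpoints: [2, 3, 4]
f values: [8, 27, 64]
Sum = dx * (sum of f values)
= 1 * 99
= 99 = 99.00

99.00


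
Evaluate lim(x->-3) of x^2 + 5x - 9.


Since polynomials are continuous, we use direct substitution.
lim(x->-3) of x^2 + 5x - 9
= 1 * (-3)^2 + 5 * (-3) - 9
= 9 - 15 - 9
= -15

-15


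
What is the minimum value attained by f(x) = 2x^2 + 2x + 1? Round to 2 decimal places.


For a quadratic f(x) = ax^2 + bx + c with a > 0, the minimum is at the vertex.
Vertex x-coordinate: x = -b/(2a)
x = -(2) / (2 * 2)
x = -2/4 = -1/2
Substitute back to find the minimum value:
f(-1/2) = 2 * (-1/2)^2 + 2 * (-1/2) + 1
= 1/2 - 1 + 1
= 1/2 = 0.50

0.50


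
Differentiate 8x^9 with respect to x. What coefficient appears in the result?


We apply the power rule: d/dx [ax^n] = a*n * x^(n-1)
d/dx [8x^9]
= 8 * 9 * x^(9-1)
= 72x^8
The coefficient is 72

72


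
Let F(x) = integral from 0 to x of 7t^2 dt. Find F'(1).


By the Fundamental Theorem of Calculus (Part 1):
If F(x) = integral from 0 to x of f(t) dt, then F'(x) = f(x)
Here f(t) = 7t^2
So F'(x) = 7x^2
Evaluate at x = 1:
F'(1) = 7 * 1^2
= 7 * 1
= 7

7


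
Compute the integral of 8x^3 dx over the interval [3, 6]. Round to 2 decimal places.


Find the antiderivative of 8x^3:
F(x) = 8/4 * x^4
Apply the Fundamental Theorem of Calculus:
F(6) - F(3)
= 8/4 * 6^4 - 8/4 * 3^4
= 8/4 * (1296 - 81)
= 8/4 * 1215
= 2430 = 2430.00

2430.00


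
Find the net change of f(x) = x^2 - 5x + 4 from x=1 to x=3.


Net change = f(b) - f(a)
f(x) = x^2 - 5x + 4
Compute f(3):
f(3) = 1 * 3^2 - 5 * 3 + 4
= 9 - 15 + 4
= -2
Compute f(1):
f(1) = 1 * 1^2 - 5 * 1 + 4
= 1 - 5 + 4
= 0
Net change = -2 - 0 = -2

-2


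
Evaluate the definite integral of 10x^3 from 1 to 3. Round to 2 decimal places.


Find the antiderivative of 10x^3:
F(x) = 10/4 * x^4
Apply the Fundamental Theorem of Calculus:
F(3) - F(1)
= 10/4 * 3^4 - 10/4 * 1^4
= 10/4 * (81 - 1)
= 10/4 * 80
= 200 = 200.00

200.00


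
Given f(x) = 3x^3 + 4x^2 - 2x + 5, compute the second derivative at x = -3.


First derivative:
f'(x) = 9x^2 + 8x - 2
Second derivative:
f''(x) = 18x + 8
Substitute x = -3:
f''(-3) = 18 * (-3) + 8
= -54 + 8
= -46

-46


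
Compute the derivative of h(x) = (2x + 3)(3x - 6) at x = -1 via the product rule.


Let u(x) = 2x + 3 and v(x) = 3x - 6
u'(x) = 2
v'(x) = 3
Product rule: h'(x) = u'(x)*v(x) + u(x)*v'(x)
= 2 * (3x - 6) + (2x + 3) * 3
At x = -1:
u(-1) = 2 * (-1) + 3 = 1
v(-1) = 3 * (-1) - 6 = -9
h'(-1) = 2 * (-9) + 1 * 3
= -18 + 3
= -15

-15


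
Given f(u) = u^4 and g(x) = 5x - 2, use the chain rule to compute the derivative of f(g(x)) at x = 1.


Using the chain rule: (f(g(x)))' = f'(g(x)) * g'(x)
First, find g(1):
g(1) = 5 * 1 - 2 = 3
Next, f'(u) = 4u^3
And g'(x) = 5
So f'(g(1)) * g'(1)
= 4 * 3^3 * 5
= 4 * 27 * 5
= 540

540


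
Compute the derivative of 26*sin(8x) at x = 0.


Apply the chain rule to differentiate 26*sin(8x):
d/dx [26*sin(8x)]
= 26 * cos(8x) * d/dx(8x)
= 26 * 8 * cos(8x)
= 208 * cos(8x)
Evaluate at x = 0:
= 208 * cos(0)
= 208 * 1
= 208

208


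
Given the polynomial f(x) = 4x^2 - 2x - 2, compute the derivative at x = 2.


Differentiate term by term using power and sum rules:
f(x) = 4x^2 - 2x - 2
f'(x) = 8x - 2
Substitute x = 2:
f'(2) = 8 * 2 - 2
= 16 - 2
= 14

14


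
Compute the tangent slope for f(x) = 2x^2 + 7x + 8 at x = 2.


The slope of the tangent line equals f'(x) at the point.
f(x) = 2x^2 + 7x + 8
f'(x) = 4x + 7
At x = 2:
f'(2) = 4 * 2 + 7
= 8 + 7
= 15

15


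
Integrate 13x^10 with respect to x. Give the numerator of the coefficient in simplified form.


Apply the power rule for integration:
integral of ax^n dx = a/(n+1) * x^(n+1) + C
integral of 13x^10 dx
= 13/11 * x^11 + C
The coefficient in lowest terms is 13/11, and its numerator is 13

13


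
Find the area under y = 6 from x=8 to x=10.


The area under a constant function y = 6 is a rectangle.
Width = 10 - 8 = 2
Height = 6
Area = width * height
= 2 * 6
= 12

12


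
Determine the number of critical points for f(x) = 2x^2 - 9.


Find where f'(x) = 0:
f'(x) = 4x
Set f'(x) = 0:
4x = 0
x = 0 / 4 = 0
This is a linear equation in x, so there is exactly one solution.
Number of critical points: 1

1


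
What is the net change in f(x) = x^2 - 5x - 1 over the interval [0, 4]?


Net change = f(b) - f(a)
f(x) = x^2 - 5x - 1
Compute f(4):
f(4) = 1 * 4^2 - 5 * 4 - 1
= 16 - 20 - 1
= -5
Compute f(0):
f(0) = 1 * 0^2 - 5 * 0 - 1
= 0 + 0 - 1
= -1
Net change = -5 - (-1) = -4

-4


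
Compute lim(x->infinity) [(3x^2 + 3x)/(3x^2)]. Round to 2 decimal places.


For limits at infinity with equal-degree polynomials,
we compare leading coefficients.
Numerator leading term: 3x^2
Denominator leading term: 3x^2
Divide both by x^2:
lim = (3 + 3/x) / (3)
As x -> infinity, the 1/x and 1/x^2 terms vanish:
= 3/3 = 1 = 1.00

1.00


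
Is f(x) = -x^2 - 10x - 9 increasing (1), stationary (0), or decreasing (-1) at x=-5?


Compute f'(x) to determine behavior:
f'(x) = -2x - 10
f'(-5) = -2 * (-5) - 10
= 10 - 10
= 0
Since f'(-5) = 0, the function is stationary (0)

0


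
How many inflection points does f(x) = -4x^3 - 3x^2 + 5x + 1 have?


Inflection points occur where f''(x) = 0 and concavity changes.
f(x) = -4x^3 - 3x^2 + 5x + 1
f'(x) = -12x^2 - 6x + 5
f''(x) = -24x - 6
Set f''(x) = 0:
-24x - 6 = 0
x = 6 / (-24) = -1/4
Since f''(x) is linear (degree 1), it changes sign at this point.
Therefore there is exactly 1 inflection point.

1


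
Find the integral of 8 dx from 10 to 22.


The integral of a constant k over [a, b] equals k * (b - a).
integral from 10 to 22 of 8 dx
= 8 * (22 - 10)
= 8 * 12
= 96

96


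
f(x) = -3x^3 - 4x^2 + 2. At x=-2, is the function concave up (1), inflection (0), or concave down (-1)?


Concavity is determined by the sign of f''(x).
f(x) = -3x^3 - 4x^2 + 2
f'(x) = -9x^2 - 8x
f''(x) = -18x - 8
f''(-2) = -18 * (-2) - 8
= 36 - 8
= 28
Since f''(-2) > 0, the function is concave up (1)

1


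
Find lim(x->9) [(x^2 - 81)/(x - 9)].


Direct substitution gives 0/0, so we factor the numerator.
Factor: (x^2 - 81) = (x - 9)(x + 9)
Cancel the common factor (x - 9):
(x^2 - 81)/(x - 9) = (x + 9)
Now substitute x = 9:
= (9 + 9) = 18

18


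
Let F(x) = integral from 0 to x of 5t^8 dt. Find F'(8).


By the Fundamental Theorem of Calculus (Part 1):
If F(x) = integral from 0 to x of f(t) dt, then F'(x) = f(x)
Here f(t) = 5t^8
So F'(x) = 5x^8
Evaluate at x = 8:
F'(8) = 5 * 8^8
= 5 * 16777216
= 83886080

83886080


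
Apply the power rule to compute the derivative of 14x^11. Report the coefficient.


We apply the power rule: d/dx [ax^n] = a*n * x^(n-1)
d/dx [14x^11]
= 14 * 11 * x^(11-1)
= 154x^10
The coefficient is 154

154


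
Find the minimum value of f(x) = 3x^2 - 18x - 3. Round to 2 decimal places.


For a quadratic f(x) = ax^2 + bx + c with a > 0, the minimum is at the vertex.
Vertex x-coordinate: x = -b/(2a)
x = -(-18) / (2 * 3)
x = 18/6 = 3
Substitute back to find the minimum value:
f(3) = 3 * 3^2 - 18 * 3 - 3
= 27 - 54 - 3
= -30 = -30.00

-30.00


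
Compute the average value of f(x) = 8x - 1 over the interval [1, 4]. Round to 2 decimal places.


Average value = 1/(b-a) * integral from a to b of f(x) dx
First compute the integral of 8x - 1:
F(x) = 4x^2 - x
F(4) = 4 * 16 - 1 * 4 = 60
F(1) = 4 * 1 - 1 * 1 = 3
Integral = 60 - 3 = 57
Average = 57 / (4 - 1) = 57 / 3
= 19 = 19.00

19.00


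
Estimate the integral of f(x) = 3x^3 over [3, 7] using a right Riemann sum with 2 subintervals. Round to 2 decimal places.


Right Riemann sum uses right endpoints of each subinterval.
Interval: [3, 7], n = 2
dx = (7 - 3) / 2 = 2
Right endpoints: [5, 7]
f values: [375, 1029]
Sum = dx * (sum of f values)
= 2 * 1404
= 2808 = 2808.00

2808.00


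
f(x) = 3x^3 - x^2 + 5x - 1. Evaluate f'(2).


Differentiate f(x) = 3x^3 - x^2 + 5x - 1 term by term:
f'(x) = 9x^2 - 2x + 5
Substitute x = 2:
f'(2) = 9 * 2^2 - 2 * 2 + 5
= 36 - 4 + 5
= 37

37


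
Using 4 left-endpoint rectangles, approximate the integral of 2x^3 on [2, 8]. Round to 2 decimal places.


Left Riemann sum uses left endpoints of each subinterval.
Interval: [2, 8], n = 4
dx = (8 - 2) / 4 = 3/2
Left endpoints: [2, 7/2, 5, 13/2]
f values: [16, 343/4, 250, 2197/4]
Sum = dx * (sum of f values)
= 3/2 * 901
= 2703/2 = 1351.50

1351.50


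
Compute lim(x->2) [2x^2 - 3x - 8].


Since polynomials are continuous, we use direct substitution.
lim(x->2) of 2x^2 - 3x - 8
= 2 * 2^2 - 3 * 2 - 8
= 8 - 6 - 8
= -6

-6


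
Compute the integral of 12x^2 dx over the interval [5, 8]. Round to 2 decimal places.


Find the antiderivative of 12x^2:
F(x) = 12/3 * x^3
Apply the Fundamental Theorem of Calculus:
F(8) - F(5)
= 12/3 * 8^3 - 12/3 * 5^3
= 12/3 * (512 - 125)
= 12/3 * 387
= 1548 = 1548.00

1548.00


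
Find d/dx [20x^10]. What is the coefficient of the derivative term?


We apply the power rule: d/dx [ax^n] = a*n * x^(n-1)
d/dx [20x^10]
= 20 * 10 * x^(10-1)
= 200x^9
The coefficient is 200

200


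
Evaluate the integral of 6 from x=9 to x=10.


The integral of a constant k over [a, b] equals k * (b - a).
integral from 9 to 10 of 6 dx
= 6 * (10 - 9)
= 6 * 1
= 6

6


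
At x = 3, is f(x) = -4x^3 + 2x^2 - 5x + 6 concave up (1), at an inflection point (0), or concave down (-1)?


Concavity is determined by the sign of f''(x).
f(x) = -4x^3 + 2x^2 - 5x + 6
f'(x) = -12x^2 + 4x - 5
f''(x) = -24x + 4
f''(3) = -24 * 3 + 4
= -72 + 4
= -68
Since f''(3) < 0, the function is concave down (-1)

-1


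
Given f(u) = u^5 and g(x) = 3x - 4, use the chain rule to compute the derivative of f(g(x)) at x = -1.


Using the chain rule: (f(g(x)))' = f'(g(x)) * g'(x)
First, find g(-1):
g(-1) = 3 * (-1) - 4 = -7
Next, f'(u) = 5u^4
And g'(x) = 3
So f'(g(-1)) * g'(-1)
= 5 * (-7)^4 * 3
= 5 * 2401 * 3
= 36015

36015


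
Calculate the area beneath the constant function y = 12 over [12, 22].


The area under a constant function y = 12 is a rectangle.
Width = 22 - 12 = 10
Height = 12
Area = width * height
= 10 * 12
= 120

120


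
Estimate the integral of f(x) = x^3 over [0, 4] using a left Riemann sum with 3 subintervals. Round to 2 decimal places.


Left Riemann sum uses left endpoints of each subinterval.
Interval: [0, 4], n = 3
dx = (4 - 0) / 3 = 4/3
Left endpoints: [0, 4/3, 8/3]
f values: [0, 64/27, 512/27]
Sum = dx * (sum of f values)
= 4/3 * 64/3
= 256/9 ≈ 28.44

28.44


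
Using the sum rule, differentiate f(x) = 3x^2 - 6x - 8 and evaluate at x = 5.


Differentiate term by term using power and sum rules:
f(x) = 3x^2 - 6x - 8
f'(x) = 6x - 6
Substitute x = 5:
f'(5) = 6 * 5 - 6
= 30 - 6
= 24

24


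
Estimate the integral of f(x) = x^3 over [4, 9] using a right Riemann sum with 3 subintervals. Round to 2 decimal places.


Right Riemann sum uses right endpoints of each subinterval.
Interval: [4, 9], n = 3
dx = (9 - 4) / 3 = 5/3
Right endpoints: [17/3, 22/3, 9]
f values: [4913/27, 10648/27, 729]
Sum = dx * (sum of f values)
= 5/3 * 3916/3
= 19580/9 ≈ 2175.56

2175.56


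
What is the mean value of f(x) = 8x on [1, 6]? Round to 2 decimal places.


Average value = 1/(b-a) * integral from a to b of f(x) dx
First compute the integral of 8x:
F(x) = 4x^2
F(6) = 4 * 36 + 0 * 6 = 144
F(1) = 4 * 1 + 0 * 1 = 4
Integral = 144 - 4 = 140
Average = 140 / (6 - 1) = 140 / 5
= 28 = 28.00

28.00


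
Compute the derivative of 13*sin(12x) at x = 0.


Apply the chain rule to differentiate 13*sin(12x):
d/dx [13*sin(12x)]
= 13 * cos(12x) * d/dx(12x)
= 13 * 12 * cos(12x)
= 156 * cos(12x)
Evaluate at x = 0:
= 156 * cos(0)
= 156 * 1
= 156

156


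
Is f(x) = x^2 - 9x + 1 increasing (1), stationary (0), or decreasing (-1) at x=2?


Compute f'(x) to determine behavior:
f'(x) = 2x - 9
f'(2) = 2 * 2 - 9
= 4 - 9
= -5
Since f'(2) < 0, the function is decreasing (-1)

-1


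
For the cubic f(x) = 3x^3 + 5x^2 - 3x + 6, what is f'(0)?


Differentiate f(x) = 3x^3 + 5x^2 - 3x + 6 term by term:
f'(x) = 9x^2 + 10x - 3
Substitute x = 0:
f'(0) = 9 * 0^2 + 10 * 0 - 3
= 0 + 0 - 3
= -3

-3


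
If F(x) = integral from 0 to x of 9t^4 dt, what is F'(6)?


By the Fundamental Theorem of Calculus (Part 1):
If F(x) = integral from 0 to x of f(t) dt, then F'(x) = f(x)
Here f(t) = 9t^4
So F'(x) = 9x^4
Evaluate at x = 6:
F'(6) = 9 * 6^4
= 9 * 1296
= 11664

11664


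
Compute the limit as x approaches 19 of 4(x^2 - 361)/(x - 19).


Direct substitution gives 0/0, so we factor the numerator.
Factor: 4(x^2 - 361) = 4 * (x - 19)(x + 19)
Cancel the common factor (x - 19):
4(x^2 - 361)/(x - 19) = 4 * (x + 19)
Now substitute x = 19:
= 4 * (19 + 19) = 152

152


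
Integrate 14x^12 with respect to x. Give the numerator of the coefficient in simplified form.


Apply the power rule for integration:
integral of ax^n dx = a/(n+1) * x^(n+1) + C
integral of 14x^12 dx
= 14/13 * x^13 + C
The coefficient in lowest terms is 14/13, and its numerator is 14

14


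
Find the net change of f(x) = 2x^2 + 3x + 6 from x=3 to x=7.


Net change = f(b) - f(a)
f(x) = 2x^2 + 3x + 6
Compute f(7):
f(7) = 2 * 7^2 + 3 * 7 + 6
= 98 + 21 + 6
= 125
Compute f(3):
f(3) = 2 * 3^2 + 3 * 3 + 6
= 18 + 9 + 6
= 33
Net change = 125 - 33 = 92

92


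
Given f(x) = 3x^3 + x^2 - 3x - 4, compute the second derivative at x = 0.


First derivative:
f'(x) = 9x^2 + 2x - 3
Second derivative:
f''(x) = 18x + 2
Substitute x = 0:
f''(0) = 18 * 0 + 2
= 0 + 2
= 2

2


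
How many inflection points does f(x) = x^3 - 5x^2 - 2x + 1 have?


Inflection points occur where f''(x) = 0 and concavity changes.
f(x) = x^3 - 5x^2 - 2x + 1
f'(x) = 3x^2 - 10x - 2
f''(x) = 6x - 10
Set f''(x) = 0:
6x - 10 = 0
x = 10 / 6 = 5/3
Since f''(x) is linear (degree 1), it changes sign at this point.
Therefore there is exactly 1 inflection point.

1


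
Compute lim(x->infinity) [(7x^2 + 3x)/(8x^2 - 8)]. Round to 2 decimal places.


For limits at infinity with equal-degree polynomials,
we compare leading coefficients.
Numerator leading term: 7x^2
Denominator leading term: 8x^2
Divide both by x^2:
lim = (7 + 3/x) / (8 - 8/x^2)
As x -> infinity, the 1/x and 1/x^2 terms vanish:
= 7/8 ≈ 0.88

0.88


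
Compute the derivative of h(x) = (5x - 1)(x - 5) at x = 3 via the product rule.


Let u(x) = 5x - 1 and v(x) = x - 5
u'(x) = 5
v'(x) = 1
Product rule: h'(x) = u'(x)*v(x) + u(x)*v'(x)
= 5 * (x - 5) + (5x - 1) * 1
At x = 3:
u(3) = 5 * 3 - 1 = 14
v(3) = 1 * 3 - 5 = -2
h'(3) = 5 * (-2) + 14 * 1
= -10 + 14
= 4

4


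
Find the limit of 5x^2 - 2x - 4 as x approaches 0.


Since polynomials are continuous, we use direct substitution.
lim(x->0) of 5x^2 - 2x - 4
= 5 * 0^2 - 2 * 0 - 4
= 0 + 0 - 4
= -4

-4


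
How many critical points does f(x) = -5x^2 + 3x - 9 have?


Find where f'(x) = 0:
f'(x) = -10x + 3
Set f'(x) = 0:
-10x + 3 = 0
x = -3 / (-10) = 3/10
This is a linear equation in x, so there is exactly one solution.
Number of critical points: 1

1


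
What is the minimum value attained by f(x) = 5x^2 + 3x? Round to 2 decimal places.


For a quadratic f(x) = ax^2 + bx + c with a > 0, the minimum is at the vertex.
Vertex x-coordinate: x = -b/(2a)
x = -(3) / (2 * 5)
x = -3/10
Substitute back to find the minimum value:
f(-3/10) = 5 * (-3/10)^2 + 3 * (-3/10) + 0
= 9/20 - 9/10 + 0
= -9/20 = -0.45

-0.45


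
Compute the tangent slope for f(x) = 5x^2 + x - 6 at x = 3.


The slope of the tangent line equals f'(x) at the point.
f(x) = 5x^2 + x - 6
f'(x) = 10x + 1
At x = 3:
f'(3) = 10 * 3 + 1
= 30 + 1
= 31

31


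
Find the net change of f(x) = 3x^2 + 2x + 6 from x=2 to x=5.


Net change = f(b) - f(a)
f(x) = 3x^2 + 2x + 6
Compute f(5):
f(5) = 3 * 5^2 + 2 * 5 + 6
= 75 + 10 + 6
= 91
Compute f(2):
f(2) = 3 * 2^2 + 2 * 2 + 6
= 12 + 4 + 6
= 22
Net change = 91 - 22 = 69

69


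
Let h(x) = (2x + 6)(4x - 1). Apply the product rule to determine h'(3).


Let u(x) = 2x + 6 and v(x) = 4x - 1
u'(x) = 2
v'(x) = 4
Product rule: h'(x) = u'(x)*v(x) + u(x)*v'(x)
= 2 * (4x - 1) + (2x + 6) * 4
At x = 3:
u(3) = 2 * 3 + 6 = 12
v(3) = 4 * 3 - 1 = 11
h'(3) = 2 * 11 + 12 * 4
= 22 + 48
= 70

70


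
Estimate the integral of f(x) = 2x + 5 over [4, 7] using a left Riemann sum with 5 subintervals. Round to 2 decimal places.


Left Riemann sum uses left endpoints of each subinterval.
Interval: [4, 7], n = 5
dx = (7 - 4) / 5 = 3/5
Left endpoints: [4, 23/5, 26/5, 29/5, 32/5]
f values: [13, 71/5, 77/5, 83/5, 89/5]
Sum = dx * (sum of f values)
= 3/5 * 77
= 231/5 = 46.20

46.20


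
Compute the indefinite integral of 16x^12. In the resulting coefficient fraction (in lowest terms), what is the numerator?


Apply the power rule for integration:
integral of ax^n dx = a/(n+1) * x^(n+1) + C
integral of 16x^12 dx
= 16/13 * x^13 + C
The coefficient in lowest terms is 16/13, and its numerator is 16

16


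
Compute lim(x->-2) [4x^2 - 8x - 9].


Since polynomials are continuous, we use direct substitution.
lim(x->-2) of 4x^2 - 8x - 9
= 4 * (-2)^2 - 8 * (-2) - 9
= 16 + 16 - 9
= 23

23


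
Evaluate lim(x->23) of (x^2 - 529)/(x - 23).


Direct substitution gives 0/0, so we factor the numerator.
Factor: (x^2 - 529) = (x - 23)(x + 23)
Cancel the common factor (x - 23):
(x^2 - 529)/(x - 23) = (x + 23)
Now substitute x = 23:
= (23 + 23) = 46

46


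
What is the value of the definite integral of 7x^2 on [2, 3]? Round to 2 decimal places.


Find the antiderivative of 7x^2:
F(x) = 7/3 * x^3
Apply the Fundamental Theorem of Calculus:
F(3) - F(2)
= 7/3 * 3^3 - 7/3 * 2^3
= 7/3 * (27 - 8)
= 7/3 * 19
= 133/3 ≈ 44.33

44.33


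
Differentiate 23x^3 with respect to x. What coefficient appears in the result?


We apply the power rule: d/dx [ax^n] = a*n * x^(n-1)
d/dx [23x^3]
= 23 * 3 * x^(3-1)
= 69x^2
The coefficient is 69

69


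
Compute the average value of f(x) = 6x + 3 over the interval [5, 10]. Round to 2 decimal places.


Average value = 1/(b-a) * integral from a to b of f(x) dx
First compute the integral of 6x + 3:
F(x) = 3x^2 + 3x
F(10) = 3 * 100 + 3 * 10 = 330
F(5) = 3 * 25 + 3 * 5 = 90
Integral = 330 - 90 = 240
Average = 240 / (10 - 5) = 240 / 5
= 48 = 48.00

48.00


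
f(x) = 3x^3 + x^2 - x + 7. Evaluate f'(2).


Differentiate f(x) = 3x^3 + x^2 - x + 7 term by term:
f'(x) = 9x^2 + 2x - 1
Substitute x = 2:
f'(2) = 9 * 2^2 + 2 * 2 - 1
= 36 + 4 - 1
= 39

39


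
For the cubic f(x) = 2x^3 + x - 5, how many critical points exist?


Find where f'(x) = 0:
f(x) = 2x^3 + x - 5
f'(x) = 6x^2 + 1
This is a quadratic in x. Use the discriminant to count real roots.
Discriminant = (0)^2 - 4 * 6 * 1
= 0 - 24
= -24
Since discriminant < 0, f'(x) = 0 has no real solutions.
Number of critical points: 0

0


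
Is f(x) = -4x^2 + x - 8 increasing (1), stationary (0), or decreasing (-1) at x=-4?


Compute f'(x) to determine behavior:
f'(x) = -8x + 1
f'(-4) = -8 * (-4) + 1
= 32 + 1
= 33
Since f'(-4) > 0, the function is increasing (1)

1


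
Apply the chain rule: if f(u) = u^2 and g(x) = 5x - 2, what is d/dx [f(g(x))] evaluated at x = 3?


Using the chain rule: (f(g(x)))' = f'(g(x)) * g'(x)
First, find g(3):
g(3) = 5 * 3 - 2 = 13
Next, f'(u) = 2u
And g'(x) = 5
So f'(g(3)) * g'(3)
= 2 * 13 * 5
= 130

130


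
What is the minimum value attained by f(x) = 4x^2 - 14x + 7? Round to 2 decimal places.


For a quadratic f(x) = ax^2 + bx + c with a > 0, the minimum is at the vertex.
Vertex x-coordinate: x = -b/(2a)
x = -(-14) / (2 * 4)
x = 14/8 = 7/4
Substitute back to find the minimum value:
f(7/4) = 4 * (7/4)^2 - 14 * (7/4) + 7
= 49/4 - 49/2 + 7
= -21/4 = -5.25

-5.25


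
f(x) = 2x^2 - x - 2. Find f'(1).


Differentiate term by term using power and sum rules:
f(x) = 2x^2 - x - 2
f'(x) = 4x - 1
Substitute x = 1:
f'(1) = 4 * 1 - 1
= 4 - 1
= 3

3


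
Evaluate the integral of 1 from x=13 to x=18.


The integral of a constant k over [a, b] equals k * (b - a).
integral from 13 to 18 of 1 dx
= 1 * (18 - 13)
= 1 * 5
= 5

5


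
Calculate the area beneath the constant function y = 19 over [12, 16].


The area under a constant function y = 19 is a rectangle.
Width = 16 - 12 = 4
Height = 19
Area = width * height
= 4 * 19
= 76

76


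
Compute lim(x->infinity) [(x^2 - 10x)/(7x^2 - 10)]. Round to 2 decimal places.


For limits at infinity with equal-degree polynomials,
we compare leading coefficients.
Numerator leading term: x^2
Denominator leading term: 7x^2
Divide both by x^2:
lim = (1 - 10/x) / (7 - 10/x^2)
As x -> infinity, the 1/x and 1/x^2 terms vanish:
= 1/7 ≈ 0.14

0.14


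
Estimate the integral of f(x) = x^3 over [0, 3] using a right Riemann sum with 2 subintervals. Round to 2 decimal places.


Right Riemann sum uses right endpoints of each subinterval.
Interval: [0, 3], n = 2
dx = (3 - 0) / 2 = 3/2
Right endpoints: [3/2, 3]
f values: [27/8, 27]
Sum = dx * (sum of f values)
= 3/2 * 243/8
= 729/16 ≈ 45.56

45.56


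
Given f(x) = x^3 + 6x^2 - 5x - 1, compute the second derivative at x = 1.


First derivative:
f'(x) = 3x^2 + 12x - 5
Second derivative:
f''(x) = 6x + 12
Substitute x = 1:
f''(1) = 6 * 1 + 12
= 6 + 12
= 18

18


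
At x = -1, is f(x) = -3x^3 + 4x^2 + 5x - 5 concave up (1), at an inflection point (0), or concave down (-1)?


Concavity is determined by the sign of f''(x).
f(x) = -3x^3 + 4x^2 + 5x - 5
f'(x) = -9x^2 + 8x + 5
f''(x) = -18x + 8
f''(-1) = -18 * (-1) + 8
= 18 + 8
= 26
Since f''(-1) > 0, the function is concave up (1)

1


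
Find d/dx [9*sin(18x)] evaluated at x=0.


Apply the chain rule to differentiate 9*sin(18x):
d/dx [9*sin(18x)]
= 9 * cos(18x) * d/dx(18x)
= 9 * 18 * cos(18x)
= 162 * cos(18x)
Evaluate at x = 0:
= 162 * cos(0)
= 162 * 1
= 162

162


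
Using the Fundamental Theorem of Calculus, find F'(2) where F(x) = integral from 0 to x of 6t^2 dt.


By the Fundamental Theorem of Calculus (Part 1):
If F(x) = integral from 0 to x of f(t) dt, then F'(x) = f(x)
Here f(t) = 6t^2
So F'(x) = 6x^2
Evaluate at x = 2:
F'(2) = 6 * 2^2
= 6 * 4
= 24

24


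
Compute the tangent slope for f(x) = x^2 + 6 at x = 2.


The slope of the tangent line equals f'(x) at the point.
f(x) = x^2 + 6
f'(x) = 2x
At x = 2:
f'(2) = 2 * 2 + 0
= 4 + 0
= 4

4


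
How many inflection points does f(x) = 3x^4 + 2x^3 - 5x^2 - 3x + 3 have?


Inflection points occur where f''(x) = 0 and concavity changes.
f(x) = 3x^4 + 2x^3 - 5x^2 - 3x + 3
f'(x) = 12x^3 + 6x^2 - 10x - 3
f''(x) = 36x^2 + 12x - 10
This is a quadratic in x. Use the discriminant to count real roots.
Discriminant = (12)^2 - 4 * 36 * (-10)
= 144 - (-1440)
= 1584
Since discriminant > 0, f''(x) = 0 has 2 distinct real solutions.
A quadratic with two distinct real roots changes sign at each root, so concavity changes at both.
Number of inflection points: 2

2


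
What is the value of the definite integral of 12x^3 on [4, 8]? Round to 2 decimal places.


Find the antiderivative of 12x^3:
F(x) = 12/4 * x^4
Apply the Fundamental Theorem of Calculus:
F(8) - F(4)
= 12/4 * 8^4 - 12/4 * 4^4
= 12/4 * (4096 - 256)
= 12/4 * 3840
= 11520 = 11520.00

11520.00


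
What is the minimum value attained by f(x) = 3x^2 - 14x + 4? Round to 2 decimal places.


For a quadratic f(x) = ax^2 + bx + c with a > 0, the minimum is at the vertex.
Vertex x-coordinate: x = -b/(2a)
x = -(-14) / (2 * 3)
x = 14/6 = 7/3
Substitute back to find the minimum value:
f(7/3) = 3 * (7/3)^2 - 14 * (7/3) + 4
= 49/3 - 98/3 + 4
= -37/3 ≈ -12.33

-12.33


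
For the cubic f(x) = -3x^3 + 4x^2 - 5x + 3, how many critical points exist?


Find where f'(x) = 0:
f(x) = -3x^3 + 4x^2 - 5x + 3
f'(x) = -9x^2 + 8x - 5
This is a quadratic in x. Use the discriminant to count real roots.
Discriminant = (8)^2 - 4 * (-9) * (-5)
= 64 - 180
= -116
Since discriminant < 0, f'(x) = 0 has no real solutions.
Number of critical points: 0

0


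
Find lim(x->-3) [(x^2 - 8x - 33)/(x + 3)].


Direct substitution gives 0/0, so we factor the numerator.
Factor: (x^2 - 8x - 33) = (x + 3)(x - 11)
Cancel the common factor (x + 3):
(x^2 - 8x - 33)/(x + 3) = (x - 11)
Now substitute x = -3:
= (-3) - (11) = -14

-14


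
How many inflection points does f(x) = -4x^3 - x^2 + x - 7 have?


Inflection points occur where f''(x) = 0 and concavity changes.
f(x) = -4x^3 - x^2 + x - 7
f'(x) = -12x^2 - 2x + 1
f''(x) = -24x - 2
Set f''(x) = 0:
-24x - 2 = 0
x = 2 / (-24) = -1/12
Since f''(x) is linear (degree 1), it changes sign at this point.
Therefore there is exactly 1 inflection point.

1


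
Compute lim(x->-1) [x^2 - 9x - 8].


Since polynomials are continuous, we use direct substitution.
lim(x->-1) of x^2 - 9x - 8
= 1 * (-1)^2 - 9 * (-1) - 8
= 1 + 9 - 8
= 2

2


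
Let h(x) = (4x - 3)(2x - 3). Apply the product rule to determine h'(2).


Let u(x) = 4x - 3 and v(x) = 2x - 3
u'(x) = 4
v'(x) = 2
Product rule: h'(x) = u'(x)*v(x) + u(x)*v'(x)
= 4 * (2x - 3) + (4x - 3) * 2
At x = 2:
u(2) = 4 * 2 - 3 = 5
v(2) = 2 * 2 - 3 = 1
h'(2) = 4 * 1 + 5 * 2
= 4 + 10
= 14

14


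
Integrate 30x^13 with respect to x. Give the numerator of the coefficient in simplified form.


Apply the power rule for integration:
integral of ax^n dx = a/(n+1) * x^(n+1) + C
integral of 30x^13 dx
= 30/14 * x^14 + C
= 15/7 * x^14 + C
The coefficient in lowest terms is 15/7, and its numerator is 15

15


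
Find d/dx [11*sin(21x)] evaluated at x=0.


Apply the chain rule to differentiate 11*sin(21x):
d/dx [11*sin(21x)]
= 11 * cos(21x) * d/dx(21x)
= 11 * 21 * cos(21x)
= 231 * cos(21x)
Evaluate at x = 0:
= 231 * cos(0)
= 231 * 1
= 231

231


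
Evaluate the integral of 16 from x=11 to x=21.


The integral of a constant k over [a, b] equals k * (b - a).
integral from 11 to 21 of 16 dx
= 16 * (21 - 11)
= 16 * 10
= 160

160


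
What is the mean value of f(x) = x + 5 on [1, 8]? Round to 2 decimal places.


Average value = 1/(b-a) * integral from a to b of f(x) dx
First compute the integral of x + 5:
F(x) = (1/2)x^2 + 5x
F(8) = 1/2 * 64 + 5 * 8 = 72
F(1) = 1/2 * 1 + 5 * 1 = 11/2
Integral = 72 - 11/2 = 133/2
Average = (133/2) / (8 - 1) = (133/2) / 7
= 19/2 = 9.50

9.50


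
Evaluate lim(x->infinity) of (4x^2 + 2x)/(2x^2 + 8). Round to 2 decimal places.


For limits at infinity with equal-degree polynomials,
we compare leading coefficients.
Numerator leading term: 4x^2
Denominator leading term: 2x^2
Divide both by x^2:
lim = (4 + 2/x) / (2 + 8/x^2)
As x -> infinity, the 1/x and 1/x^2 terms vanish:
= 4/2 = 2 = 2.00

2.00


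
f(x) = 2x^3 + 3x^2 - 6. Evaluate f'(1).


Differentiate f(x) = 2x^3 + 3x^2 - 6 term by term:
f'(x) = 6x^2 + 6x
Substitute x = 1:
f'(1) = 6 * 1^2 + 6 * 1 + 0
= 6 + 6 + 0
= 12

12


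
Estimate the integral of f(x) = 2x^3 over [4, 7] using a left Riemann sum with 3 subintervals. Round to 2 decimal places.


Left Riemann sum uses left endpoints of each subinterval.
Interval: [4, 7], n = 3
dx = (7 - 4) / 3 = 1
Left endpoints: [4, 5, 6]
f values: [128, 250, 432]
Sum = dx * (sum of f values)
= 1 * 810
= 810 = 810.00

810.00


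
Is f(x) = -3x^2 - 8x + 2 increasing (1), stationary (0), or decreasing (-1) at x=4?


Compute f'(x) to determine behavior:
f'(x) = -6x - 8
f'(4) = -6 * 4 - 8
= -24 - 8
= -32
Since f'(4) < 0, the function is decreasing (-1)

-1


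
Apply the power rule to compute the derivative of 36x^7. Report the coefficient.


We apply the power rule: d/dx [ax^n] = a*n * x^(n-1)
d/dx [36x^7]
= 36 * 7 * x^(7-1)
= 252x^6
The coefficient is 252

252


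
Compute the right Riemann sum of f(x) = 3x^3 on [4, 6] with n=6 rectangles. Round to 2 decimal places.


Right Riemann sum uses right endpoints of each subinterval.
Interval: [4, 6], n = 6
dx = (6 - 4) / 6 = 1/3
Right endpoints: [13/3, 14/3, 5, 16/3, 17/3, 6]
f values: [2197/9, 2744/9, 375, 4096/9, 4913/9, 648]
Sum = dx * (sum of f values)
= 1/3 * 2573
= 2573/3 ≈ 857.67

857.67


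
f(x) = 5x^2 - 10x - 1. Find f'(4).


Differentiate term by term using power and sum rules:
f(x) = 5x^2 - 10x - 1
f'(x) = 10x - 10
Substitute x = 4:
f'(4) = 10 * 4 - 10
= 40 - 10
= 30

30


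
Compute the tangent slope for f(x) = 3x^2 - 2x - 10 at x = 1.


The slope of the tangent line equals f'(x) at the point.
f(x) = 3x^2 - 2x - 10
f'(x) = 6x - 2
At x = 1:
f'(1) = 6 * 1 - 2
= 6 - 2
= 4

4


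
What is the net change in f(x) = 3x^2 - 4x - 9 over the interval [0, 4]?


Net change = f(b) - f(a)
f(x) = 3x^2 - 4x - 9
Compute f(4):
f(4) = 3 * 4^2 - 4 * 4 - 9
= 48 - 16 - 9
= 23
Compute f(0):
f(0) = 3 * 0^2 - 4 * 0 - 9
= 0 + 0 - 9
= -9
Net change = 23 - (-9) = 32

32


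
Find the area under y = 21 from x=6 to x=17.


The area under a constant function y = 21 is a rectangle.
Width = 17 - 6 = 11
Height = 21
Area = width * height
= 11 * 21
= 231

231


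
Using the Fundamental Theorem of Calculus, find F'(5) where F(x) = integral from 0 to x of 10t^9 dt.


By the Fundamental Theorem of Calculus (Part 1):
If F(x) = integral from 0 to x of f(t) dt, then F'(x) = f(x)
Here f(t) = 10t^9
So F'(x) = 10x^9
Evaluate at x = 5:
F'(5) = 10 * 5^9
= 10 * 1953125
= 19531250

19531250


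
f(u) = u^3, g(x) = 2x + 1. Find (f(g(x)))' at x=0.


Using the chain rule: (f(g(x)))' = f'(g(x)) * g'(x)
First, find g(0):
g(0) = 2 * 0 + 1 = 1
Next, f'(u) = 3u^2
And g'(x) = 2
So f'(g(0)) * g'(0)
= 3 * 1^2 * 2
= 3 * 1 * 2
= 6

6


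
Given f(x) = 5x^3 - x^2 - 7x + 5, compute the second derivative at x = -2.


First derivative:
f'(x) = 15x^2 - 2x - 7
Second derivative:
f''(x) = 30x - 2
Substitute x = -2:
f''(-2) = 30 * (-2) - 2
= -60 - 2
= -62

-62


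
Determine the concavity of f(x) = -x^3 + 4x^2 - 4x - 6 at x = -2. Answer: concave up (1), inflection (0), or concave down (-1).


Concavity is determined by the sign of f''(x).
f(x) = -x^3 + 4x^2 - 4x - 6
f'(x) = -3x^2 + 8x - 4
f''(x) = -6x + 8
f''(-2) = -6 * (-2) + 8
= 12 + 8
= 20
Since f''(-2) > 0, the function is concave up (1)

1


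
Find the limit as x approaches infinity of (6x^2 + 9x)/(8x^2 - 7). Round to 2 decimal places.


For limits at infinity with equal-degree polynomials,
we compare leading coefficients.
Numerator leading term: 6x^2
Denominator leading term: 8x^2
Divide both by x^2:
lim = (6 + 9/x) / (8 - 7/x^2)
As x -> infinity, the 1/x and 1/x^2 terms vanish:
= 6/8 = 3/4 = 0.75

0.75


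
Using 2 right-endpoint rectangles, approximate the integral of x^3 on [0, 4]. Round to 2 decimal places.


Right Riemann sum uses right endpoints of each subinterval.
Interval: [0, 4], n = 2
dx = (4 - 0) / 2 = 2
Right endpoints: [2, 4]
f values: [8, 64]
Sum = dx * (sum of f values)
= 2 * 72
= 144 = 144.00

144.00


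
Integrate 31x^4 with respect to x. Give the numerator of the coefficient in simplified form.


Apply the power rule for integration:
integral of ax^n dx = a/(n+1) * x^(n+1) + C
integral of 31x^4 dx
= 31/5 * x^5 + C
The coefficient in lowest terms is 31/5, and its numerator is 31

31


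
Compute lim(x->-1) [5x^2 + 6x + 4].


Since polynomials are continuous, we use direct substitution.
lim(x->-1) of 5x^2 + 6x + 4
= 5 * (-1)^2 + 6 * (-1) + 4
= 5 - 6 + 4
= 3

3


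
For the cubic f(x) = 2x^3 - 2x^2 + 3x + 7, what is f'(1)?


Differentiate f(x) = 2x^3 - 2x^2 + 3x + 7 term by term:
f'(x) = 6x^2 - 4x + 3
Substitute x = 1:
f'(1) = 6 * 1^2 - 4 * 1 + 3
= 6 - 4 + 3
= 5

5


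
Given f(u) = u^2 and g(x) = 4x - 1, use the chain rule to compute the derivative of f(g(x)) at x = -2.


Using the chain rule: (f(g(x)))' = f'(g(x)) * g'(x)
First, find g(-2):
g(-2) = 4 * (-2) - 1 = -9
Next, f'(u) = 2u
And g'(x) = 4
So f'(g(-2)) * g'(-2)
= 2 * (-9) * 4
= -72

-72


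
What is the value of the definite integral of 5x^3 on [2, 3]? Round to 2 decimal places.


Find the antiderivative of 5x^3:
F(x) = 5/4 * x^4
Apply the Fundamental Theorem of Calculus:
F(3) - F(2)
= 5/4 * 3^4 - 5/4 * 2^4
= 5/4 * (81 - 16)
= 5/4 * 65
= 325/4 = 81.25

81.25


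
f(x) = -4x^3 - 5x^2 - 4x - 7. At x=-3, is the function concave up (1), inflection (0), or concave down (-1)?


Concavity is determined by the sign of f''(x).
f(x) = -4x^3 - 5x^2 - 4x - 7
f'(x) = -12x^2 - 10x - 4
f''(x) = -24x - 10
f''(-3) = -24 * (-3) - 10
= 72 - 10
= 62
Since f''(-3) > 0, the function is concave up (1)

1


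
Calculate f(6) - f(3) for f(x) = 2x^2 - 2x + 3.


Net change = f(b) - f(a)
f(x) = 2x^2 - 2x + 3
Compute f(6):
f(6) = 2 * 6^2 - 2 * 6 + 3
= 72 - 12 + 3
= 63
Compute f(3):
f(3) = 2 * 3^2 - 2 * 3 + 3
= 18 - 6 + 3
= 15
Net change = 63 - 15 = 48

48


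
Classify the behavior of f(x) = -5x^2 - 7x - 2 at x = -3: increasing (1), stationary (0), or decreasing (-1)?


Compute f'(x) to determine behavior:
f'(x) = -10x - 7
f'(-3) = -10 * (-3) - 7
= 30 - 7
= 23
Since f'(-3) > 0, the function is increasing (1)

1


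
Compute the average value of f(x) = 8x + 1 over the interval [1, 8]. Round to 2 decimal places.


Average value = 1/(b-a) * integral from a to b of f(x) dx
First compute the integral of 8x + 1:
F(x) = 4x^2 + x
F(8) = 4 * 64 + 1 * 8 = 264
F(1) = 4 * 1 + 1 * 1 = 5
Integral = 264 - 5 = 259
Average = 259 / (8 - 1) = 259 / 7
= 37 = 37.00

37.00


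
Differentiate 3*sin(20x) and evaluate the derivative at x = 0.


Apply the chain rule to differentiate 3*sin(20x):
d/dx [3*sin(20x)]
= 3 * cos(20x) * d/dx(20x)
= 3 * 20 * cos(20x)
= 60 * cos(20x)
Evaluate at x = 0:
= 60 * cos(0)
= 60 * 1
= 60

60


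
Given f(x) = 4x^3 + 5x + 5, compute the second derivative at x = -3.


First derivative:
f'(x) = 12x^2 + 5
Second derivative:
f''(x) = 24x
Substitute x = -3:
f''(-3) = 24 * (-3) + 0
= -72 + 0
= -72

-72
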